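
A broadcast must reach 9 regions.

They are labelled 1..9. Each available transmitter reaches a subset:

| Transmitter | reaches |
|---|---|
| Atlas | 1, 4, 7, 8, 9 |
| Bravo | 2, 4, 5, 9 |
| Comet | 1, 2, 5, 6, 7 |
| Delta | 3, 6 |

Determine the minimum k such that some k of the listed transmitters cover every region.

Atlas and Bravo and Delta together: Atlas ∪ Bravo ∪ Delta = {1, 2, 3, 4, 5, 6, 7, 8, 9} — every region is covered.
Only Delta contains 3, so Delta is forced; the remaining 7 regions need at least 2 more transmitters (each remaining transmitter adds at most 5) — so at least 3 transmitters are needed, and 3 is optimal.

3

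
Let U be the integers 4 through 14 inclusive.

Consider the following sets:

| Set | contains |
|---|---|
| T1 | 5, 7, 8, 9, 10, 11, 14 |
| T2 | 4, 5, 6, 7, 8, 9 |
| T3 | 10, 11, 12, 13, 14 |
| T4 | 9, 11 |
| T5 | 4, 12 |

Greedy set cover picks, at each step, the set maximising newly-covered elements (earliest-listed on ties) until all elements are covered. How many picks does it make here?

Greedy: pick T1 (covers 7 new) → pick T2 (covers 2 new) → pick T3 (covers 2 new). Total picks: 3.
(The true minimum cover uses only 2 sets, so greedy is not optimal here.)

3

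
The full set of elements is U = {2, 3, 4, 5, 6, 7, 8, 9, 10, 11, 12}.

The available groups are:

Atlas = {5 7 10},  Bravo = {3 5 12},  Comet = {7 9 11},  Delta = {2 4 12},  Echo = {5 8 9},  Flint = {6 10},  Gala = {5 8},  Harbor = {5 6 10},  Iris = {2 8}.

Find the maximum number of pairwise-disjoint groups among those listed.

4

Bravo, Comet, Flint, Iris are pairwise disjoint (Bravo={3,5,12}; Comet={7,9,11}; Flint={6,10}; Iris={2,8}).
Every remaining group overlaps one of these, and no 5 of the listed groups are pairwise disjoint, so 4 is the maximum.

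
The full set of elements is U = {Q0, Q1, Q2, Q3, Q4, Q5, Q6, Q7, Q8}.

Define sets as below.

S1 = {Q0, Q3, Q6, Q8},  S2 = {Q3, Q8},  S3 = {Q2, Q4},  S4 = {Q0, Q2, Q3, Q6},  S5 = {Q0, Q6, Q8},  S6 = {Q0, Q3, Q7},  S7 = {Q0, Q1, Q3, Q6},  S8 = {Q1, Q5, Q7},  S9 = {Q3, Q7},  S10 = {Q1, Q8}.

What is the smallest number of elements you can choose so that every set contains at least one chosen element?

The 4 elements {Q0, Q4, Q7, Q8} hit every set.
No choice of 3 elements meets every set, so 4 is the minimum.

4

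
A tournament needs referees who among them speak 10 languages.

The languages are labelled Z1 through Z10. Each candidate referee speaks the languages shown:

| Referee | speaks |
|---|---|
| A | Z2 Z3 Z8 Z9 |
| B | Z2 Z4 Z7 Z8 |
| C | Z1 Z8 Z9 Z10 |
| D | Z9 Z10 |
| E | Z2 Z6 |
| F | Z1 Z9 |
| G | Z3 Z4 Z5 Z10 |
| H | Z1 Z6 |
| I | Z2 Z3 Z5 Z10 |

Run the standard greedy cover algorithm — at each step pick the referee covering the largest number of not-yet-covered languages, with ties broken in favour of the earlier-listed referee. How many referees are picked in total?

Greedy: pick A (covers 4 new) → pick G (covers 3 new) → pick H (covers 2 new) → pick B (covers 1 new). Total picks: 4.

4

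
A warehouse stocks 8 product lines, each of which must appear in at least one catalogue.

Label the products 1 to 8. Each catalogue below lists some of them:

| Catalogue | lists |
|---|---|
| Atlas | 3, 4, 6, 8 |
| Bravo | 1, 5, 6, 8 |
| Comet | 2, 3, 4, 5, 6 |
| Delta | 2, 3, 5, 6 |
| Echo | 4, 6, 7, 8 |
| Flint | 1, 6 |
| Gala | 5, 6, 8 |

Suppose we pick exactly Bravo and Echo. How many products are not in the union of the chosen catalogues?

Union of Bravo, Echo = {1, 4, 5, 6, 7, 8}.
Not covered: 2, 3 — 2 products.

2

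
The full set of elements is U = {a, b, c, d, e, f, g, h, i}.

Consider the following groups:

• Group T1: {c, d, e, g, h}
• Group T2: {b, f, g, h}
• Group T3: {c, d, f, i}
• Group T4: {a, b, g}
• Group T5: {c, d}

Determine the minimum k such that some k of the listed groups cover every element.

3

T1 and T3 and T4 together: T1 ∪ T3 ∪ T4 = {a, b, c, d, e, f, g, h, i} — every element is covered.
Only T4 contains a, so T4 is forced; the remaining 6 elements need at least 2 more groups (each remaining group adds at most 4) — so at least 3 groups are needed, and 3 is optimal.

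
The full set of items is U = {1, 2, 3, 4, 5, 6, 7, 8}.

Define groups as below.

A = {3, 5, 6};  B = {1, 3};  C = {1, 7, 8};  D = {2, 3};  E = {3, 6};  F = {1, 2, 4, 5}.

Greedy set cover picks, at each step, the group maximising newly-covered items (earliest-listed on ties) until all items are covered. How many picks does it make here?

3

Greedy: pick F (covers 4 new) → pick A (covers 2 new) → pick C (covers 2 new). Total picks: 3.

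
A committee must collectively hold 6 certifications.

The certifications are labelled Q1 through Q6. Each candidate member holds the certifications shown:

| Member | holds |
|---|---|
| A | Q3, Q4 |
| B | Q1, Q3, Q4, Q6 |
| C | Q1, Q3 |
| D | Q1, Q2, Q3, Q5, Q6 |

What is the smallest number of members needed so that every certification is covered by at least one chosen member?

2

Take {A, D}. Their union is {Q1, Q2, Q3, Q4, Q5, Q6}, which is all 6 certifications.
No single member has all 6 certifications (the largest, D, has 5), so 2 is optimal.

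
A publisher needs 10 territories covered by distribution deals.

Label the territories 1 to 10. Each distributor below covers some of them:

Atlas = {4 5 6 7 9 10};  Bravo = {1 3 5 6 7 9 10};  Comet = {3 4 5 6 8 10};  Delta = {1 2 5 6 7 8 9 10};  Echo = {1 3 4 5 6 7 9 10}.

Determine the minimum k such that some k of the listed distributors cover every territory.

2

Delta and Echo together: Delta ∪ Echo = {1, 2, 3, 4, 5, 6, 7, 8, 9, 10} — every territory is covered.
No single distributor has all 10 territories (the largest, Delta, has 8), so 2 is optimal.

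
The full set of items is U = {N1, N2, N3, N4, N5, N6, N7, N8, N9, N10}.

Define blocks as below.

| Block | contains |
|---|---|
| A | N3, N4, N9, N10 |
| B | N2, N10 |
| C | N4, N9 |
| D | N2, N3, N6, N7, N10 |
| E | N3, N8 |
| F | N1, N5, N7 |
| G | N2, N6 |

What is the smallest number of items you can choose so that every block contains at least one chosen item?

H = {N1, N2, N3, N9} meets every block (each contains at least one member of H), and |H| = 4.
The blocks C, E, F, G are pairwise disjoint, so any hitting set needs a separate item for each — at least 4. Hence 4 is optimal.

4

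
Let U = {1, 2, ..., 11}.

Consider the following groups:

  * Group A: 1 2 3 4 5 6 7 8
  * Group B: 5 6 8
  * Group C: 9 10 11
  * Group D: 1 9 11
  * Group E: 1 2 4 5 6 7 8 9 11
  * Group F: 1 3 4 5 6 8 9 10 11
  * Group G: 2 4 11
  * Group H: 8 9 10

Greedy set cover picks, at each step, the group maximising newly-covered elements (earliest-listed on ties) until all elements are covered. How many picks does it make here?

2

Greedy: pick E (covers 9 new) → pick F (covers 2 new). Total picks: 2.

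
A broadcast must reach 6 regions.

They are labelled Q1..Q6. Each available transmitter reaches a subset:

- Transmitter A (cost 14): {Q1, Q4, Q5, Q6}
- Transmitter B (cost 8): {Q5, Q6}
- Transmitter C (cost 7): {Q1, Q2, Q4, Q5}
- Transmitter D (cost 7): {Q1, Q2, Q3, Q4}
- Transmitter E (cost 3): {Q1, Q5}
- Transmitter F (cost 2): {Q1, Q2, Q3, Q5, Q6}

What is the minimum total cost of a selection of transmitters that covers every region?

9

D, F together cover every region (D ∪ F = {Q1, Q2, Q3, Q4, Q5, Q6}); total cost 7 + 2 = 9.
No covering selection has total cost below 9.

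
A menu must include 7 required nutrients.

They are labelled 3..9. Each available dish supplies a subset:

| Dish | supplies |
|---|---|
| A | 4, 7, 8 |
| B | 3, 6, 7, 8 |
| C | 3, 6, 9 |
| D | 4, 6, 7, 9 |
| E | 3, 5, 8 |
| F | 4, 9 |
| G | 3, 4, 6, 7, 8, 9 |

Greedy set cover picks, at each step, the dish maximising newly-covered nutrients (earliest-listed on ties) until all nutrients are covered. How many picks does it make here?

Greedy: pick G (covers 6 new) → pick E (covers 1 new). Total picks: 2.

2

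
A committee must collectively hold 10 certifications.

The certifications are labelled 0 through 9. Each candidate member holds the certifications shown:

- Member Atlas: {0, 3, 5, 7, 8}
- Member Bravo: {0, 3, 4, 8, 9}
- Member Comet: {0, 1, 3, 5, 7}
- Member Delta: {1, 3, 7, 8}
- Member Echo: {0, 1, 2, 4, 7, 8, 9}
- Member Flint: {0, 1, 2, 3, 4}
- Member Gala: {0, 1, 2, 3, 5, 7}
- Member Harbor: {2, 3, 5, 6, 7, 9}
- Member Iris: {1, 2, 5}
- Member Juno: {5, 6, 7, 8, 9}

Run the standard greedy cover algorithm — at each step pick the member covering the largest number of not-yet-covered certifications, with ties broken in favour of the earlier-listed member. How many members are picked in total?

2

Greedy: pick Echo (covers 7 new) → pick Harbor (covers 3 new). Total picks: 2.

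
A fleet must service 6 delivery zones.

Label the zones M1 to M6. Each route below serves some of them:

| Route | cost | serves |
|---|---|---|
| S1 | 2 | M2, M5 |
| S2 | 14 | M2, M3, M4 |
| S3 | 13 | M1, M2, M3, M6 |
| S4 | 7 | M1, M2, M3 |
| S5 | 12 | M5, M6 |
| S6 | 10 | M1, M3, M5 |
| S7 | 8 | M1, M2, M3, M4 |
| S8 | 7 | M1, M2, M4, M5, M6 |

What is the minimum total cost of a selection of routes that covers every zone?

S4, S8 together cover every zone (S4 ∪ S8 = {M1, M2, M3, M4, M5, M6}); total cost 7 + 7 = 14.
The greedy pick S1, S8, S4 costs 16; no covering selection beats 14.

14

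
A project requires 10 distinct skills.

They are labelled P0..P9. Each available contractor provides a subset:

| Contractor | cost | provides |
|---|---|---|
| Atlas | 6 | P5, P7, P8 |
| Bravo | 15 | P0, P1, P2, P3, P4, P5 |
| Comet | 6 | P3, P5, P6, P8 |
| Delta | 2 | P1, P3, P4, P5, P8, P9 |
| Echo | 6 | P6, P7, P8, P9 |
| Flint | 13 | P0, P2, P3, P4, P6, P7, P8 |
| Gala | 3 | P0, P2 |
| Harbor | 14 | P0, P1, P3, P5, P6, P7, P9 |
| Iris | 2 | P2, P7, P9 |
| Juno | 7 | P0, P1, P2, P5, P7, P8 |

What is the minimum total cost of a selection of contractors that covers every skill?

Delta, Echo, Gala together cover every skill (Delta ∪ Echo ∪ Gala = {P0, P1, P2, P3, P4, P5, P6, P7, P8, P9}); total cost 2 + 6 + 3 = 11.
The greedy pick Delta, Iris, Gala, Comet costs 13; no covering selection beats 11.

11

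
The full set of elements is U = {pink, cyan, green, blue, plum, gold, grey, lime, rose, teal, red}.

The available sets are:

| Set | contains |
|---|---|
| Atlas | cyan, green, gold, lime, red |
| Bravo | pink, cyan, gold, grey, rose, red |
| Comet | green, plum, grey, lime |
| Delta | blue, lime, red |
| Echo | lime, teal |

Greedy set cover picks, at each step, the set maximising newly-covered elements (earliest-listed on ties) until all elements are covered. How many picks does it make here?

Greedy: pick Bravo (covers 6 new) → pick Comet (covers 3 new) → pick Delta (covers 1 new) → pick Echo (covers 1 new). Total picks: 4.

4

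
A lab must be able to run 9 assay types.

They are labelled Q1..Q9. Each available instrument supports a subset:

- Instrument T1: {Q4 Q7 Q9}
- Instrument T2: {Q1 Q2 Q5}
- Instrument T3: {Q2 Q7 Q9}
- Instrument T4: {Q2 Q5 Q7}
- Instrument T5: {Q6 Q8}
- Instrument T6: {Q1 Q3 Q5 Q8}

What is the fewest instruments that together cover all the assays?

4

T1 and T4 and T5 and T6 together: T1 ∪ T4 ∪ T5 ∪ T6 = {Q1, Q2, Q3, Q4, Q5, Q6, Q7, Q8, Q9} — every assay is covered.
Only T5 contains Q6, so T5 is forced; the remaining 7 assays need at least 3 more instruments (each remaining instrument adds at most 3) — so at least 4 instruments are needed, and 4 is optimal.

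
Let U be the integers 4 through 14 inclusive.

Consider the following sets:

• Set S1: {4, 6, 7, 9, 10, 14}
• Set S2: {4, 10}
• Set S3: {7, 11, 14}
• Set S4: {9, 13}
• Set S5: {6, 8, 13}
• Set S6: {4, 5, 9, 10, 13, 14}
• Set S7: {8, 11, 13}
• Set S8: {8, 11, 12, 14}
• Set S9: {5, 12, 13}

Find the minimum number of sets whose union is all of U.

Take {S1, S6, S8}. Their union is {4, 5, 6, 7, 8, 9, 10, 11, 12, 13, 14}, which is all 11 elements.
No 2 of the 9 sets cover everything (all 36 combinations miss at least one element), so 3 is optimal.

3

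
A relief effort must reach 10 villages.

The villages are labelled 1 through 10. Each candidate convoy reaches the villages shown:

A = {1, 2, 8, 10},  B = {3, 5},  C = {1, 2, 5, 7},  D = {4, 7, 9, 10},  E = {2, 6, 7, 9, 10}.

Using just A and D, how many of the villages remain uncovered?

Union of A, D = {1, 2, 4, 7, 8, 9, 10}.
Not covered: 3, 5, 6 — 3 villages.

3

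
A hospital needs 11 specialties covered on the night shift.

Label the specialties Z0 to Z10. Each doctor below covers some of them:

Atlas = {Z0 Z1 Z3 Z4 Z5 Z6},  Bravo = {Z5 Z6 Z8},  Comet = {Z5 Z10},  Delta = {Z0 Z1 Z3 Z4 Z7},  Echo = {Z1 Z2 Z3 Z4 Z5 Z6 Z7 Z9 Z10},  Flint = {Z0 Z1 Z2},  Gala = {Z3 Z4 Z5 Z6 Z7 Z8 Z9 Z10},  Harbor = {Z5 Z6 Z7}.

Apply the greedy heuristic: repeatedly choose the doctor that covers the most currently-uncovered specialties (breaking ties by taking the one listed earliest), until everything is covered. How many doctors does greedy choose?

Greedy: pick Echo (covers 9 new) → pick Atlas (covers 1 new) → pick Bravo (covers 1 new). Total picks: 3.
(The true minimum cover uses only 2 doctors, so greedy is not optimal here.)

3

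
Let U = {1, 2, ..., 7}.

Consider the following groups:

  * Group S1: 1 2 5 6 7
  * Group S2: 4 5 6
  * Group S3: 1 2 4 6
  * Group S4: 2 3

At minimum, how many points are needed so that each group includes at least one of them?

The 2 points {2, 5} hit every group.
The groups S2, S4 are pairwise disjoint, so any hitting set needs a separate point for each — at least 2. Hence 2 is optimal.

2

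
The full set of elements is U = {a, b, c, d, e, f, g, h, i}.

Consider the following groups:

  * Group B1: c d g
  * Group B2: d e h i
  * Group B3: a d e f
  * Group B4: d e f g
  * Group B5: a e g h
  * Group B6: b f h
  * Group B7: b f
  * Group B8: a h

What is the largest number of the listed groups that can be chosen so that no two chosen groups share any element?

3

B1, B7, B8 are pairwise disjoint (B1={c,d,g}; B7={b,f}; B8={a,h}).
Every remaining group overlaps one of these, and no 4 of the listed groups are pairwise disjoint, so 3 is the maximum.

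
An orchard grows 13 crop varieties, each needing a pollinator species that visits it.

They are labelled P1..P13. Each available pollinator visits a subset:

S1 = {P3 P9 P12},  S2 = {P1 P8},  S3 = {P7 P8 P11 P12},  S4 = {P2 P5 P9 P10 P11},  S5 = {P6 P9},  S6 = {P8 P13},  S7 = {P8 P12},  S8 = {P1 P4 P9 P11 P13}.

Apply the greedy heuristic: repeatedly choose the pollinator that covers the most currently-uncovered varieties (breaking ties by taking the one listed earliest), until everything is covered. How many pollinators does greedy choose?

5

Greedy: pick S4 (covers 5 new) → pick S3 (covers 3 new) → pick S8 (covers 3 new) → pick S1 (covers 1 new) → pick S5 (covers 1 new). Total picks: 5.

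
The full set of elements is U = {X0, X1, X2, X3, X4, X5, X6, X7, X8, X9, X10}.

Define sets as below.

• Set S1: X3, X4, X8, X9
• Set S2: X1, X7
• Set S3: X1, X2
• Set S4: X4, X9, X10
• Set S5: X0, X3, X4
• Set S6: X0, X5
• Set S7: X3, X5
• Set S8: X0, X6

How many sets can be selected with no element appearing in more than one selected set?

4

S3, S4, S7, S8 are pairwise disjoint (S3={X1,X2}; S4={X4,X9,X10}; S7={X3,X5}; S8={X0,X6}).
Every remaining set overlaps one of these, and no 5 of the listed sets are pairwise disjoint, so 4 is the maximum.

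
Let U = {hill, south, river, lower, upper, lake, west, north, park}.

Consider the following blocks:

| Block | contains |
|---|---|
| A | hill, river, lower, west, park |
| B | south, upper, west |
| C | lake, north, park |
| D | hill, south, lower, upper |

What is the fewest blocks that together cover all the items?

A, C, and D cover everything between them: the union {hill, south, river, lower, upper, lake, west, north, park} is all of U.
Only A contains river, so A is forced; the remaining 4 items need at least 2 more blocks (each remaining block adds at most 2) — so at least 3 blocks are needed, and 3 is optimal.

3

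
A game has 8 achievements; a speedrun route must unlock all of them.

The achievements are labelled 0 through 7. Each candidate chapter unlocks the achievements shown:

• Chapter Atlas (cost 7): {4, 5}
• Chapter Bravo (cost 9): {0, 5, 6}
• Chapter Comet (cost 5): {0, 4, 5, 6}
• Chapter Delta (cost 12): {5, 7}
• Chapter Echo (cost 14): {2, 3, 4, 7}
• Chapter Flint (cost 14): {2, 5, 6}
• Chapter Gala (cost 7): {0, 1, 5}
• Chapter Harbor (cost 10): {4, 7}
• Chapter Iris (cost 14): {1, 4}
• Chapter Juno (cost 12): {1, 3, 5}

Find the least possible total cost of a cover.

Comet, Echo, Gala together cover every achievement (Comet ∪ Echo ∪ Gala = {0, 1, 2, 3, 4, 5, 6, 7}); total cost 5 + 14 + 7 = 26.
No covering selection has total cost below 26.

26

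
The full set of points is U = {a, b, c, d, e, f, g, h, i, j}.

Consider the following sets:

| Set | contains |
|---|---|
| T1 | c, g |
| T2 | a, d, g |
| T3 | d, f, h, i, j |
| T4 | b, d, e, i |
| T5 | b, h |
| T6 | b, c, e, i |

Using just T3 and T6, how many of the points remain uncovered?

2

Union of T3, T6 = {b, c, d, e, f, h, i, j}.
Not covered: a, g — 2 points.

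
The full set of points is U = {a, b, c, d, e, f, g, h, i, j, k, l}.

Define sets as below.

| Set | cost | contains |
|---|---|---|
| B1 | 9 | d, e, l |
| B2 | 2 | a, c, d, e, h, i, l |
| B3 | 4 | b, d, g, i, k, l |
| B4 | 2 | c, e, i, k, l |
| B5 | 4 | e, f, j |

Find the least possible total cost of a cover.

B2, B3, B5 together cover every point (B2 ∪ B3 ∪ B5 = {a, b, c, d, e, f, g, h, i, j, k, l}); total cost 2 + 4 + 4 = 10.
No covering selection has total cost below 10.

10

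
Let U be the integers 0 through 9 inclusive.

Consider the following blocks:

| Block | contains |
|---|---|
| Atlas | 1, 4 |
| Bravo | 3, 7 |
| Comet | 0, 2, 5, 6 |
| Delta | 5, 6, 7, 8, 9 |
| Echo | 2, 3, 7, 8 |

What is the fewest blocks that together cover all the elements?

Take {Atlas, Comet, Delta, Echo}. Their union is {0, 1, 2, 3, 4, 5, 6, 7, 8, 9}, which is all 10 elements.
Only Delta contains 9, so Delta is forced; the remaining 5 elements need at least 3 more blocks (each remaining block adds at most 2) — so at least 4 blocks are needed, and 4 is optimal.

4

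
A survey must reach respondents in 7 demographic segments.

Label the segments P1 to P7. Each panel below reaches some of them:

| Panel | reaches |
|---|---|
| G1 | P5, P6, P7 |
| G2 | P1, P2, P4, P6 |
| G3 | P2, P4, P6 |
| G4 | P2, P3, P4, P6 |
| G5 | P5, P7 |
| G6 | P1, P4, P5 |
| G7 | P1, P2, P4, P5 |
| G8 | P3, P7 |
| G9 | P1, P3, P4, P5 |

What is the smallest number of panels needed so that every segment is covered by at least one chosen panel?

Take {G4, G5, G9}. Their union is {P1, P2, P3, P4, P5, P6, P7}, which is all 7 segments.
No 2 of the 9 panels cover everything (all 36 combinations miss at least one segment), so 3 is optimal.

3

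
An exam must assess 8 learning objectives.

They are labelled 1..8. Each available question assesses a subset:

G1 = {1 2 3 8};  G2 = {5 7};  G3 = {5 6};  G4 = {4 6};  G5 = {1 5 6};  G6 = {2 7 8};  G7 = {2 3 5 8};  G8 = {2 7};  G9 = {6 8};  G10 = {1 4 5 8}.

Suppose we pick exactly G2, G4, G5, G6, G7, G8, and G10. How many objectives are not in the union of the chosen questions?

0

Union of G2, G4, G5, G6, G7, G8, G10 = {1, 2, 3, 4, 5, 6, 7, 8} — that's every objective, so 0 are uncovered.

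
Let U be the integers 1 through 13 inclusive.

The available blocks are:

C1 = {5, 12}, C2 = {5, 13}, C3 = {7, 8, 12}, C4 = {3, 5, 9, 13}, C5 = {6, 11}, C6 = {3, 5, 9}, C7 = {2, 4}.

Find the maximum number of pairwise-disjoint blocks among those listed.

4

C3, C4, C5, C7 are pairwise disjoint (C3={7,8,12}; C4={3,5,9,13}; C5={6,11}; C7={2,4}).
Every remaining block overlaps one of these, and no 5 of the listed blocks are pairwise disjoint, so 4 is the maximum.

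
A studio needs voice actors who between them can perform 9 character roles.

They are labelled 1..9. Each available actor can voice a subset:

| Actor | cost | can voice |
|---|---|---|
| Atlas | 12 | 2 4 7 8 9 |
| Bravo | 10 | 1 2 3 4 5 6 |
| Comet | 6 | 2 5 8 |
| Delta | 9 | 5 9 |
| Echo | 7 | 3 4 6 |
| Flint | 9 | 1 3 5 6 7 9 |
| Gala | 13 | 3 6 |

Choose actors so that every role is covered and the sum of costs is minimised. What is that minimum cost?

21

Atlas, Flint together cover every role (Atlas ∪ Flint = {1, 2, 3, 4, 5, 6, 7, 8, 9}); total cost 12 + 9 = 21.
The greedy pick Flint, Comet, Echo costs 22; no covering selection beats 21.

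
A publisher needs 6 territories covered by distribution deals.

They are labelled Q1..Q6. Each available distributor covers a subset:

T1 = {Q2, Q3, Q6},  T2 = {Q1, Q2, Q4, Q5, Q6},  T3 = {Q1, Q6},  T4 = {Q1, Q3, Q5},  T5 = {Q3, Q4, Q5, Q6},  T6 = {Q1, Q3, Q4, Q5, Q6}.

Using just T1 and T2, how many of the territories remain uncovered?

0

Union of T1, T2 = {Q1, Q2, Q3, Q4, Q5, Q6} — that's every territory, so 0 are uncovered.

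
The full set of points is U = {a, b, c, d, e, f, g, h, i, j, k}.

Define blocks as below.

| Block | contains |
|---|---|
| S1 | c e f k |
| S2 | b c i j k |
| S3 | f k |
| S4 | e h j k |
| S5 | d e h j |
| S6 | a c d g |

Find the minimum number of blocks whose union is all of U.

4

S2 and S3 and S5 and S6 together: S2 ∪ S3 ∪ S5 ∪ S6 = {a, b, c, d, e, f, g, h, i, j, k} — every point is covered.
No 3 of the 6 blocks cover everything (all 20 combinations miss at least one point), so 4 is optimal.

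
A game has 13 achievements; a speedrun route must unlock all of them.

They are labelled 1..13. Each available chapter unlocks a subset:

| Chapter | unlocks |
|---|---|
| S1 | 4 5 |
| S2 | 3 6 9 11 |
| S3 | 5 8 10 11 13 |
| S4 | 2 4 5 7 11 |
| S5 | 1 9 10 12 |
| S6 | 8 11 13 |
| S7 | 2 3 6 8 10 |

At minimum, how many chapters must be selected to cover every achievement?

S2 and S3 and S4 and S5 together: S2 ∪ S3 ∪ S4 ∪ S5 = {1, 2, 3, 4, 5, 6, 7, 8, 9, 10, 11, 12, 13} — every achievement is covered.
No 3 of the 7 chapters cover everything (all 35 combinations miss at least one achievement), so 4 is optimal.

4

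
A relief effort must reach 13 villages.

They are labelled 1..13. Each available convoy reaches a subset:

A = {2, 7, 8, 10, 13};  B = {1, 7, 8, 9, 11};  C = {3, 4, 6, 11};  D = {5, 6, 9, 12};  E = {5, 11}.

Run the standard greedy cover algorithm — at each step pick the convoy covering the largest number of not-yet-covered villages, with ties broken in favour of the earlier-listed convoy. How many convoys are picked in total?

4

Greedy: pick A (covers 5 new) → pick C (covers 4 new) → pick D (covers 3 new) → pick B (covers 1 new). Total picks: 4.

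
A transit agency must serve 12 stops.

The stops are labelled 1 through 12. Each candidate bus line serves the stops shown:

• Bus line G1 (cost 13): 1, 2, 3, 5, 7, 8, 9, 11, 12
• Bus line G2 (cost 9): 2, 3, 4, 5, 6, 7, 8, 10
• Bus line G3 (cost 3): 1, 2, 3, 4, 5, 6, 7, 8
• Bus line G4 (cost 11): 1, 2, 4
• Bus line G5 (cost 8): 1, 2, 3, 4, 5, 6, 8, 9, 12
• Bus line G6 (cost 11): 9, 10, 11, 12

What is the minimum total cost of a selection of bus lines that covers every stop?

14

G3, G6 together cover every stop (G3 ∪ G6 = {1, 2, 3, 4, 5, 6, 7, 8, 9, 10, 11, 12}); total cost 3 + 11 = 14.
No covering selection has total cost below 14.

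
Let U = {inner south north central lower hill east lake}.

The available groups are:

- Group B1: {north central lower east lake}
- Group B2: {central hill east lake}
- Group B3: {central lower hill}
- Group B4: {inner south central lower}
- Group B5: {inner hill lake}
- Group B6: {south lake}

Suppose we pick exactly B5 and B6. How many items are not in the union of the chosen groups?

Union of B5, B6 = {inner, south, hill, lake}.
Not covered: north, central, lower, east — 4 items.

4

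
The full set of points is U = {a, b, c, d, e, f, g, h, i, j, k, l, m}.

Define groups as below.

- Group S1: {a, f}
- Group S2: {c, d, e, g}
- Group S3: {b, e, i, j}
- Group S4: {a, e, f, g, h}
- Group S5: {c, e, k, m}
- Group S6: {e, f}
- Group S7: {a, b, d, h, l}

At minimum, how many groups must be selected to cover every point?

4

S3, S4, S5, and S7 cover everything between them: the union {a, b, c, d, e, f, g, h, i, j, k, l, m} is all of U.
Only S3 contains i, so S3 is forced; the remaining 9 points need at least 3 more groups (each remaining group adds at most 4) — so at least 4 groups are needed, and 4 is optimal.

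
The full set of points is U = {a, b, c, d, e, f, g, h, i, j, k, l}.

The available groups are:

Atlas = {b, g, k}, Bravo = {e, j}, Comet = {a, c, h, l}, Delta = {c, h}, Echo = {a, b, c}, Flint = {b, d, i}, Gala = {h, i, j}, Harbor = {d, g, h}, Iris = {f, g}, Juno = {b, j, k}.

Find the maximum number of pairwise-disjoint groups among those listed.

Bravo, Delta, Flint, Iris are pairwise disjoint (Bravo={e,j}; Delta={c,h}; Flint={b,d,i}; Iris={f,g}).
Every remaining group overlaps one of these, and no 5 of the listed groups are pairwise disjoint, so 4 is the maximum.

4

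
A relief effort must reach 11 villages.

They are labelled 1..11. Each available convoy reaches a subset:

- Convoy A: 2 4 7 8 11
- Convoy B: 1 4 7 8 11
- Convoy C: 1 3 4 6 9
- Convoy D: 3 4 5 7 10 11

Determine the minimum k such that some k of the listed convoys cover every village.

3

Take {A, C, D}. Their union is {1, 2, 3, 4, 5, 6, 7, 8, 9, 10, 11}, which is all 11 villages.
Only A contains 2, so A is forced; the remaining 6 villages need at least 2 more convoys (each remaining convoy adds at most 4) — so at least 3 convoys are needed, and 3 is optimal.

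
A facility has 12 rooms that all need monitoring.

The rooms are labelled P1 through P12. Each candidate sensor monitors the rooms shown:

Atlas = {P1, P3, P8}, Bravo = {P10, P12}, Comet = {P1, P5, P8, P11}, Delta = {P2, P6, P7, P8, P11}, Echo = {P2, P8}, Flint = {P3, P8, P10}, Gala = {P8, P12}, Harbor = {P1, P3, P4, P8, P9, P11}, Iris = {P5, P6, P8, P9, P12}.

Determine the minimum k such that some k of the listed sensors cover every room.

4

Take {Delta, Flint, Harbor, Iris}. Their union is {P1, P2, P3, P4, P5, P6, P7, P8, P9, P10, P11, P12}, which is all 12 rooms.
No 3 of the 9 sensors cover everything (all 84 combinations miss at least one room), so 4 is optimal.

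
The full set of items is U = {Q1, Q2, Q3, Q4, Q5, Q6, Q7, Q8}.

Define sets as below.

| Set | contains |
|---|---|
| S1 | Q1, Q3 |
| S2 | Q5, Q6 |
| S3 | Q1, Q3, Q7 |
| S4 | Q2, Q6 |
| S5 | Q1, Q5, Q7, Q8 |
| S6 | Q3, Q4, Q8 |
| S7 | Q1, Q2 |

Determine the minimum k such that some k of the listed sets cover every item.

3

S4, S5, and S6 cover everything between them: the union {Q1, Q2, Q3, Q4, Q5, Q6, Q7, Q8} is all of U.
Only S6 contains Q4, so S6 is forced; the remaining 5 items need at least 2 more sets (each remaining set adds at most 3) — so at least 3 sets are needed, and 3 is optimal.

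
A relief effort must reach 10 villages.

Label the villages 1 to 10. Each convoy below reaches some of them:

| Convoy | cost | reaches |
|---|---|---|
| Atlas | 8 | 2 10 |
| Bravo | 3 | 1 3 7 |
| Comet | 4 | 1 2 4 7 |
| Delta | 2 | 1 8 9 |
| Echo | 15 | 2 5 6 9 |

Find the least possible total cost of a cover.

Atlas, Bravo, Comet, Delta, Echo together cover every village (Atlas ∪ Bravo ∪ Comet ∪ Delta ∪ Echo = {1, 2, 3, 4, 5, 6, 7, 8, 9, 10}); total cost 8 + 3 + 4 + 2 + 15 = 32.
No covering selection has total cost below 32.

32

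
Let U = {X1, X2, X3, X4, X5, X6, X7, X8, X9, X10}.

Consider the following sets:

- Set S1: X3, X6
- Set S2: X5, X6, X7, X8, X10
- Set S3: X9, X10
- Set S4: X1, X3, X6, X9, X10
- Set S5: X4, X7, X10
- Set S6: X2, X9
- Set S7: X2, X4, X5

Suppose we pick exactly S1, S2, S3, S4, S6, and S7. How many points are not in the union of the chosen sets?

0

Union of S1, S2, S3, S4, S6, S7 = {X1, X2, X3, X4, X5, X6, X7, X8, X9, X10} — that's every point, so 0 are uncovered.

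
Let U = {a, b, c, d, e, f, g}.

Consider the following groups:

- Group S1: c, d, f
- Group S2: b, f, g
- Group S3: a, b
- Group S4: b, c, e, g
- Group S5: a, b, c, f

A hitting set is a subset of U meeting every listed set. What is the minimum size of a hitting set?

H = {b, f} meets every group (each contains at least one member of H), and |H| = 2.
The groups S1, S3 are pairwise disjoint, so any hitting set needs a separate point for each — at least 2. Hence 2 is optimal.

2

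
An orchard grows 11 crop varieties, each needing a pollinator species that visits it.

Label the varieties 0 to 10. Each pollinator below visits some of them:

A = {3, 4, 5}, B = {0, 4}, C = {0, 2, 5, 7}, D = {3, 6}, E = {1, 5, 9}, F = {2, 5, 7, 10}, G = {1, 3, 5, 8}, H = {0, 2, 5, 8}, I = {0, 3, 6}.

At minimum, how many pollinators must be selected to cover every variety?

5

B and D and E and F and H together: B ∪ D ∪ E ∪ F ∪ H = {0, 1, 2, 3, 4, 5, 6, 7, 8, 9, 10} — every variety is covered.
No 4 of the 9 pollinators cover everything (all 126 combinations miss at least one variety), so 5 is optimal.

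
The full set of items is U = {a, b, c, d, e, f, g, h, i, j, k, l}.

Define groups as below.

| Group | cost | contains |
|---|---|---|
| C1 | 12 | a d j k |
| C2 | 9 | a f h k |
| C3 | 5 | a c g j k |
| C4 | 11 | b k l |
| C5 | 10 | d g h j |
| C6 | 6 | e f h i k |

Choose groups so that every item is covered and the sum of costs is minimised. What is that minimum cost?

32

C3, C4, C5, C6 together cover every item (C3 ∪ C4 ∪ C5 ∪ C6 = {a, b, c, d, e, f, g, h, i, j, k, l}); total cost 5 + 11 + 10 + 6 = 32.
No covering selection has total cost below 32.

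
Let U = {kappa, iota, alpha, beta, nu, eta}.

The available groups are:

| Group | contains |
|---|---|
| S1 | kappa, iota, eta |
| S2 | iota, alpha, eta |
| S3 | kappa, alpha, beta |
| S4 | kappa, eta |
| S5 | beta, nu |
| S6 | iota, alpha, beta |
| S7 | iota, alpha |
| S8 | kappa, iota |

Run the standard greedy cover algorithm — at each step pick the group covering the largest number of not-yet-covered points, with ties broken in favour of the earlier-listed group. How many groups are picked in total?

3

Greedy: pick S1 (covers 3 new) → pick S3 (covers 2 new) → pick S5 (covers 1 new). Total picks: 3.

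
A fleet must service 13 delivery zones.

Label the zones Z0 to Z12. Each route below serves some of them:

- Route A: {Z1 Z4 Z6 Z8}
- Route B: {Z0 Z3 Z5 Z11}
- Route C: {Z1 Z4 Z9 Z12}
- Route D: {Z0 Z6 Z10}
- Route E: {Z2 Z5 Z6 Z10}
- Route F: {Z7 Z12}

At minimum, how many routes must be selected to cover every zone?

Take {A, B, C, E, F}. Their union is {Z0, Z1, Z2, Z3, Z4, Z5, Z6, Z7, Z8, Z9, Z10, Z11, Z12}, which is all 13 zones.
No 4 of the 6 routes cover everything (all 15 combinations miss at least one zone), so 5 is optimal.

5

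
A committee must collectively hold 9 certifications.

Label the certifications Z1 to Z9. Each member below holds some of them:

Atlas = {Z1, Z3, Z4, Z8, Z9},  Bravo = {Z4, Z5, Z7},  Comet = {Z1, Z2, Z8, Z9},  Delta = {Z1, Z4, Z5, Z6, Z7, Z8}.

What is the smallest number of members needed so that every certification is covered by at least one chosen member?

Take {Atlas, Comet, Delta}. Their union is {Z1, Z2, Z3, Z4, Z5, Z6, Z7, Z8, Z9}, which is all 9 certifications.
Only Comet contains Z2, so Comet is forced; the remaining 5 certifications need at least 2 more members (each remaining member adds at most 4) — so at least 3 members are needed, and 3 is optimal.

3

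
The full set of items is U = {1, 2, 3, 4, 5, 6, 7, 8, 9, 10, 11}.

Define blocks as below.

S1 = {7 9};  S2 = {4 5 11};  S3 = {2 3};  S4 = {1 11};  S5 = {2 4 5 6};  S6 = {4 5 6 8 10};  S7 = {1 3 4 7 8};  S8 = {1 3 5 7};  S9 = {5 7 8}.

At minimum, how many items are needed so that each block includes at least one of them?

H = {3, 5, 9, 11} meets every block (each contains at least one member of H), and |H| = 4.
The blocks S1, S3, S4, S6 are pairwise disjoint, so any hitting set needs a separate item for each — at least 4. Hence 4 is optimal.

4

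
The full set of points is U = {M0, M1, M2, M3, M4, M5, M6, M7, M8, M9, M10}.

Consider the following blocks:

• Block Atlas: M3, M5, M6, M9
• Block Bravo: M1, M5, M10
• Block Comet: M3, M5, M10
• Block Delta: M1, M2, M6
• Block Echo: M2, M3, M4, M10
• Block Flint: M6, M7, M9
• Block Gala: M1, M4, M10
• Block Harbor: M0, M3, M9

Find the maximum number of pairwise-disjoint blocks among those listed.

Comet, Delta are pairwise disjoint (Comet={M3,M5,M10}; Delta={M1,M2,M6}).
Every remaining block overlaps one of these, and no 3 of the listed blocks are pairwise disjoint, so 2 is the maximum.

2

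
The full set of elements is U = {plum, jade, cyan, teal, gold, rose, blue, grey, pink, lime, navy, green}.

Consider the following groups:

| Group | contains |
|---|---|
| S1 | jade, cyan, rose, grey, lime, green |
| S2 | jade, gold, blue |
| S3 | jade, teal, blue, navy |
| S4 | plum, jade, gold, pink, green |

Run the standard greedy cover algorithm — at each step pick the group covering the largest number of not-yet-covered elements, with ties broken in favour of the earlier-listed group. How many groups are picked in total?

3

Greedy: pick S1 (covers 6 new) → pick S3 (covers 3 new) → pick S4 (covers 3 new). Total picks: 3.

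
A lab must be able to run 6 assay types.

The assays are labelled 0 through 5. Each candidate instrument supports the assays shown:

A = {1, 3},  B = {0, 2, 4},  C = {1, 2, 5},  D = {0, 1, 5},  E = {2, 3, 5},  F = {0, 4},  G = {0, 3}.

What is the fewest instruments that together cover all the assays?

3

A and B and D together: A ∪ B ∪ D = {0, 1, 2, 3, 4, 5} — every assay is covered.
No 2 of the 7 instruments cover everything (all 21 combinations miss at least one assay), so 3 is optimal.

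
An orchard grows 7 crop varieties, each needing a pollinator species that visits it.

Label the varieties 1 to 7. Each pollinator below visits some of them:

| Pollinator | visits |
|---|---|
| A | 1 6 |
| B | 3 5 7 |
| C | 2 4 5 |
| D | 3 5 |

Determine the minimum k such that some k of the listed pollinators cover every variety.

3

Take {A, B, C}. Their union is {1, 2, 3, 4, 5, 6, 7}, which is all 7 varieties.
Each pollinator has at most 3 varieties, and 2·3 = 6 < 7 — so at least 3 pollinators are needed, and 3 is optimal.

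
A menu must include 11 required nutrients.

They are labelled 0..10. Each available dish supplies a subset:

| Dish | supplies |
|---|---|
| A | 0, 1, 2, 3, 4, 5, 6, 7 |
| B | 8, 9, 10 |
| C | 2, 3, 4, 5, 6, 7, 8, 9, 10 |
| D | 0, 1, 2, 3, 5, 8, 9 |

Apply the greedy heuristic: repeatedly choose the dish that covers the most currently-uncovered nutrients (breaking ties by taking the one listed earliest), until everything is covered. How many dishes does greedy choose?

2

Greedy: pick C (covers 9 new) → pick A (covers 2 new). Total picks: 2.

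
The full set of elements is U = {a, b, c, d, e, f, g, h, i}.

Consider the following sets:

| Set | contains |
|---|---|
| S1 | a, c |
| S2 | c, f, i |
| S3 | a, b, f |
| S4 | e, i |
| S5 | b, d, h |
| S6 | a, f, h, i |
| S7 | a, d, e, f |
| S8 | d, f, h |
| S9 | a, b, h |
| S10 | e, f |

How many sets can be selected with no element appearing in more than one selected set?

3

S1, S4, S8 are pairwise disjoint (S1={a,c}; S4={e,i}; S8={d,f,h}).
Every remaining set overlaps one of these, and no 4 of the listed sets are pairwise disjoint, so 3 is the maximum.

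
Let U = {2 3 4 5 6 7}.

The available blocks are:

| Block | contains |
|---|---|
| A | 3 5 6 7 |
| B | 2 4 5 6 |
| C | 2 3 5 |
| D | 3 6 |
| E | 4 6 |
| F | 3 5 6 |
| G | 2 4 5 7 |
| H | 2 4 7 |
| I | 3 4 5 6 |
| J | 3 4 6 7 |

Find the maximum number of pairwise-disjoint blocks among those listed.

F, H are pairwise disjoint (F={3,5,6}; H={2,4,7}).
Every remaining block overlaps one of these, and no 3 of the listed blocks are pairwise disjoint, so 2 is the maximum.

2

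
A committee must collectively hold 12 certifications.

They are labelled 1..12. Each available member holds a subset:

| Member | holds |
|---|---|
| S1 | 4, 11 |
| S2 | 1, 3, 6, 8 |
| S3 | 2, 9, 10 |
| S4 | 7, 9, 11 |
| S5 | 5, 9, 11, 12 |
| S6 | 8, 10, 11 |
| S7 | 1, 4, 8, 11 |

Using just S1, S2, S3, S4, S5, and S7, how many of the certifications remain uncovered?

0

Union of S1, S2, S3, S4, S5, S7 = {1, 2, 3, 4, 5, 6, 7, 8, 9, 10, 11, 12} — that's every certification, so 0 are uncovered.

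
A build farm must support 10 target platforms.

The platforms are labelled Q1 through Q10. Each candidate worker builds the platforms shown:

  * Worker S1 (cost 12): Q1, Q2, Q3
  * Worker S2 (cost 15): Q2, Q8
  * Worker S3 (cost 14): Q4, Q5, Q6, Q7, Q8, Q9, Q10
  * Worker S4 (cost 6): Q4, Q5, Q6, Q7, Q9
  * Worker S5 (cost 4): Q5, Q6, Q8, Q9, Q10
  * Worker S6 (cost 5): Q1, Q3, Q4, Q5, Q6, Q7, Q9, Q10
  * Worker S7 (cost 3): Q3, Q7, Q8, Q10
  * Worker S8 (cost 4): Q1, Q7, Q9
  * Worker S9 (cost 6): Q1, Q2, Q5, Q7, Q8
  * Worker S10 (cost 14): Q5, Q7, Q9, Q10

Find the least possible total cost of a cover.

S6, S9 together cover every platform (S6 ∪ S9 = {Q1, Q2, Q3, Q4, Q5, Q6, Q7, Q8, Q9, Q10}); total cost 5 + 6 = 11.
The greedy pick S6, S7, S9 costs 14; no covering selection beats 11.

11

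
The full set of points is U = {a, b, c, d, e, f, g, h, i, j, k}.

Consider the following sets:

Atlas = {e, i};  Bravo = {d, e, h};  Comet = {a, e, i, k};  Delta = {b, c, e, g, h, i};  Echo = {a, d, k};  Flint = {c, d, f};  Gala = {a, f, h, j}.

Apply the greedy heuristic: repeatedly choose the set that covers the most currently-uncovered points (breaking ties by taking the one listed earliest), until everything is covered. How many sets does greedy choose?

Greedy: pick Delta (covers 6 new) → pick Echo (covers 3 new) → pick Gala (covers 2 new). Total picks: 3.

3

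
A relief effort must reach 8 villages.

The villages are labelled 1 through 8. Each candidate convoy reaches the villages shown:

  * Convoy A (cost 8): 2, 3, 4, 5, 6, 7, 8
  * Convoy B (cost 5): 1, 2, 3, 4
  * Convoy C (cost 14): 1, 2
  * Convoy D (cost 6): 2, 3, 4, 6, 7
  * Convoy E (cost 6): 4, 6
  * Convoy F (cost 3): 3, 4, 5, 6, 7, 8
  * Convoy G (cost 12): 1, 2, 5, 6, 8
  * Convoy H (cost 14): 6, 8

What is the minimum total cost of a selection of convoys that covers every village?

B, F together cover every village (B ∪ F = {1, 2, 3, 4, 5, 6, 7, 8}); total cost 5 + 3 = 8.
No covering selection has total cost below 8.

8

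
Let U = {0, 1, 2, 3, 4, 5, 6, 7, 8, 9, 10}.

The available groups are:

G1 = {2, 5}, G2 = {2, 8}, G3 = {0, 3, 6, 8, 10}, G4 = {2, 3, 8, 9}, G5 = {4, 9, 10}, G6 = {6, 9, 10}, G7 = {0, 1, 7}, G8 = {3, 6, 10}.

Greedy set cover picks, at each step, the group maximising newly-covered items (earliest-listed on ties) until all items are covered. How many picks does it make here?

4

Greedy: pick G3 (covers 5 new) → pick G1 (covers 2 new) → pick G5 (covers 2 new) → pick G7 (covers 2 new). Total picks: 4.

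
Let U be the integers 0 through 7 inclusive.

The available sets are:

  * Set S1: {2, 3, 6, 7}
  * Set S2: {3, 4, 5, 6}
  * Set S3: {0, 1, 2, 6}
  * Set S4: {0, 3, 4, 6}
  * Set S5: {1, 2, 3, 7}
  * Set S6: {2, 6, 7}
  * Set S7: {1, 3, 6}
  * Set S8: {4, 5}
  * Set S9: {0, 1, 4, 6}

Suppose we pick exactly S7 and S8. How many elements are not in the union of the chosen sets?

Union of S7, S8 = {1, 3, 4, 5, 6}.
Not covered: 0, 2, 7 — 3 elements.

3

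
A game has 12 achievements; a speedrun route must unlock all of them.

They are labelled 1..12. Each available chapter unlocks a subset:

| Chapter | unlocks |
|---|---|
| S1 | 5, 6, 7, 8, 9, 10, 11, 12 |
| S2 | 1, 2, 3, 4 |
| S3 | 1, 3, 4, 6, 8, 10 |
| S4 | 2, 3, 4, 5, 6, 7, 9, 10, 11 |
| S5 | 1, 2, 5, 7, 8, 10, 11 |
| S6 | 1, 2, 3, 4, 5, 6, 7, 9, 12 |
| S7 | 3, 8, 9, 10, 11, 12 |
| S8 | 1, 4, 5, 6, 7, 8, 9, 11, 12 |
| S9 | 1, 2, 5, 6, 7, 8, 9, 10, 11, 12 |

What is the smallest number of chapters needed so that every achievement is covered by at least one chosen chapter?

2

Take {S4, S9}. Their union is {1, 2, 3, 4, 5, 6, 7, 8, 9, 10, 11, 12}, which is all 12 achievements.
No single chapter has all 12 achievements (the largest, S9, has 10), so 2 is optimal.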